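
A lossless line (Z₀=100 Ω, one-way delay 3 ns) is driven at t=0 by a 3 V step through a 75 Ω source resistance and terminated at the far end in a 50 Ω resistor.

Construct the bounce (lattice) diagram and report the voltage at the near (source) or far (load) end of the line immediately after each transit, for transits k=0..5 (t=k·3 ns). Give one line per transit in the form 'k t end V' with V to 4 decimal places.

0 0 source 1.7143
1 3 load 1.1429
2 6 source 1.2245
3 9 load 1.1973
4 12 source 1.2012
5 15 load 1.1999

Γ_L=-0.333333, Γ_S=-0.142857; launch V₁=3·100/175=1.714286
k=0 src: V=1.7143
k=1 load: inc=1.714286, refl=1.714286·-0.333333=-0.5714; V=0.000000+1.714286+-0.571429=1.1429
k=2 src: inc=-0.571429, refl=-0.571429·-0.142857=0.0816; V=1.714286+-0.571429+0.081633=1.2245
k=3 load: inc=0.081633, refl=0.081633·-0.333333=-0.0272; V=1.142857+0.081633+-0.027211=1.1973
k=4 src: inc=-0.027211, refl=-0.027211·-0.142857=0.0039; V=1.224490+-0.027211+0.003887=1.2012
k=5 load: inc=0.003887, refl=0.003887·-0.333333=-0.0013; V=1.197279+0.003887+-0.001296=1.1999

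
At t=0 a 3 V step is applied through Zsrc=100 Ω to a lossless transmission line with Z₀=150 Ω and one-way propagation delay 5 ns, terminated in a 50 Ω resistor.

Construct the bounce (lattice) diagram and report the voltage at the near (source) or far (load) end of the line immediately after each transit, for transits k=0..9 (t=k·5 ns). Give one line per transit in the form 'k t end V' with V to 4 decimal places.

Γ_L=-0.500000, Γ_S=-0.200000; launch V₁=3·150/250=1.800000
k=0 src: V=1.8000
k=1 load: inc=1.800000, refl=1.800000·-0.500000=-0.9000; V=0.000000+1.800000+-0.900000=0.9000
k=2 src: inc=-0.900000, refl=-0.900000·-0.200000=0.1800; V=1.800000+-0.900000+0.180000=1.0800
k=3 load: inc=0.180000, refl=0.180000·-0.500000=-0.0900; V=0.900000+0.180000+-0.090000=0.9900
k=4 src: inc=-0.090000, refl=-0.090000·-0.200000=0.0180; V=1.080000+-0.090000+0.018000=1.0080
k=5 load: inc=0.018000, refl=0.018000·-0.500000=-0.0090; V=0.990000+0.018000+-0.009000=0.9990
k=6 src: inc=-0.009000, refl=-0.009000·-0.200000=0.0018; V=1.008000+-0.009000+0.001800=1.0008
k=7 load: inc=0.001800, refl=0.001800·-0.500000=-0.0009; V=0.999000+0.001800+-0.000900=0.9999
k=8 src: inc=-0.000900, refl=-0.000900·-0.200000=0.0002; V=1.000800+-0.000900+0.000180=1.0001
k=9 load: inc=0.000180, refl=0.000180·-0.500000=-0.0001; V=0.999900+0.000180+-0.000090=1.0000

0 0 source 1.8000
1 5 load 0.9000
2 10 source 1.0800
3 15 load 0.9900
4 20 source 1.0080
5 25 load 0.9990
6 30 source 1.0008
7 35 load 0.9999
8 40 source 1.0001
9 45 load 1.0000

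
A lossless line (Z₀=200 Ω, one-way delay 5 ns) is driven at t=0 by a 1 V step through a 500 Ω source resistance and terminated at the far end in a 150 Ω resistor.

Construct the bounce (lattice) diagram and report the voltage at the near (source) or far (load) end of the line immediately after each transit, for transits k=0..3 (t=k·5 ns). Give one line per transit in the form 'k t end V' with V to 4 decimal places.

Γ_L=-0.142857, Γ_S=0.428571; launch V₁=1·200/700=0.285714
k=0 src: V=0.2857
k=1 load: inc=0.285714, refl=0.285714·-0.142857=-0.0408; V=0.000000+0.285714+-0.040816=0.2449
k=2 src: inc=-0.040816, refl=-0.040816·0.428571=-0.0175; V=0.285714+-0.040816+-0.017493=0.2274
k=3 load: inc=-0.017493, refl=-0.017493·-0.142857=0.0025; V=0.244898+-0.017493+0.002499=0.2299

0 0 source 0.2857
1 5 load 0.2449
2 10 source 0.2274
3 15 load 0.2299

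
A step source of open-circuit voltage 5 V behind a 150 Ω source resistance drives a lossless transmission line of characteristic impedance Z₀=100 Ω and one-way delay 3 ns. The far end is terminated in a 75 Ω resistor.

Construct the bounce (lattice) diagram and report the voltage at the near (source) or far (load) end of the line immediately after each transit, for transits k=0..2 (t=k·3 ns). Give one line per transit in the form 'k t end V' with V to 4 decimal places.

0 0 source 2.0000
1 3 load 1.7143
2 6 source 1.6571

Γ_L=-0.142857, Γ_S=0.200000; launch V₁=5·100/250=2.000000
k=0 src: V=2.0000
k=1 load: inc=2.000000, refl=2.000000·-0.142857=-0.2857; V=0.000000+2.000000+-0.285714=1.7143
k=2 src: inc=-0.285714, refl=-0.285714·0.200000=-0.0571; V=2.000000+-0.285714+-0.057143=1.6571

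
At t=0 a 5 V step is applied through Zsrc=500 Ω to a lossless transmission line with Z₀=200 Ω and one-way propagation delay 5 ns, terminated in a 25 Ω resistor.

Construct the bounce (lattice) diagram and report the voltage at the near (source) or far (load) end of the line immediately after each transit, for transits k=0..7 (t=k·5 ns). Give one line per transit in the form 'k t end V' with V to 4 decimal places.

0 0 source 1.4286
1 5 load 0.3175
2 10 source -0.1587
3 15 load 0.2116
4 20 source 0.3704
5 25 load 0.2469
6 30 source 0.1940
7 35 load 0.2352

Γ_L=-0.777778, Γ_S=0.428571; launch V₁=5·200/700=1.428571
k=0 src: V=1.4286
k=1 load: inc=1.428571, refl=1.428571·-0.777778=-1.1111; V=0.000000+1.428571+-1.111111=0.3175
k=2 src: inc=-1.111111, refl=-1.111111·0.428571=-0.4762; V=1.428571+-1.111111+-0.476190=-0.1587
k=3 load: inc=-0.476190, refl=-0.476190·-0.777778=0.3704; V=0.317460+-0.476190+0.370370=0.2116
k=4 src: inc=0.370370, refl=0.370370·0.428571=0.1587; V=-0.158730+0.370370+0.158730=0.3704
k=5 load: inc=0.158730, refl=0.158730·-0.777778=-0.1235; V=0.211640+0.158730+-0.123457=0.2469
k=6 src: inc=-0.123457, refl=-0.123457·0.428571=-0.0529; V=0.370370+-0.123457+-0.052910=0.1940
k=7 load: inc=-0.052910, refl=-0.052910·-0.777778=0.0412; V=0.246914+-0.052910+0.041152=0.2352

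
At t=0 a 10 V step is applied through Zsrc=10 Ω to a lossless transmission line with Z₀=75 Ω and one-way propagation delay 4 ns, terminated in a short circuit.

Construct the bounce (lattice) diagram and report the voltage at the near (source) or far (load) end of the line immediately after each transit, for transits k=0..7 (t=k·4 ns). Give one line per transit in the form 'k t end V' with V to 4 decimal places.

Γ_L=-1.000000, Γ_S=-0.764706; launch V₁=10·75/85=8.823529
k=0 src: V=8.8235
k=1 load: inc=8.823529, refl=8.823529·-1.000000=-8.8235; V=0.000000+8.823529+-8.823529=0.0000
k=2 src: inc=-8.823529, refl=-8.823529·-0.764706=6.7474; V=8.823529+-8.823529+6.747405=6.7474
k=3 load: inc=6.747405, refl=6.747405·-1.000000=-6.7474; V=0.000000+6.747405+-6.747405=0.0000
k=4 src: inc=-6.747405, refl=-6.747405·-0.764706=5.1598; V=6.747405+-6.747405+5.159780=5.1598
k=5 load: inc=5.159780, refl=5.159780·-1.000000=-5.1598; V=0.000000+5.159780+-5.159780=0.0000
k=6 src: inc=-5.159780, refl=-5.159780·-0.764706=3.9457; V=5.159780+-5.159780+3.945714=3.9457
k=7 load: inc=3.945714, refl=3.945714·-1.000000=-3.9457; V=0.000000+3.945714+-3.945714=0.0000

0 0 source 8.8235
1 4 load 0.0000
2 8 source 6.7474
3 12 load 0.0000
4 16 source 5.1598
5 20 load 0.0000
6 24 source 3.9457
7 28 load 0.0000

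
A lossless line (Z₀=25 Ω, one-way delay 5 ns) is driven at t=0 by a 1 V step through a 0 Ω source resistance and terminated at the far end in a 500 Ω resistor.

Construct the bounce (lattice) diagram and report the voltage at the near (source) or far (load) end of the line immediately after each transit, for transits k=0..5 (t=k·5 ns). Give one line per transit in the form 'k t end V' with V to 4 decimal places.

0 0 source 1.0000
1 5 load 1.9048
2 10 source 1.0000
3 15 load 0.1814
4 20 source 1.0000
5 25 load 1.7406

Γ_L=0.904762, Γ_S=-1.000000; launch V₁=1·25/25=1.000000
k=0 src: V=1.0000
k=1 load: inc=1.000000, refl=1.000000·0.904762=0.9048; V=0.000000+1.000000+0.904762=1.9048
k=2 src: inc=0.904762, refl=0.904762·-1.000000=-0.9048; V=1.000000+0.904762+-0.904762=1.0000
k=3 load: inc=-0.904762, refl=-0.904762·0.904762=-0.8186; V=1.904762+-0.904762+-0.818594=0.1814
k=4 src: inc=-0.818594, refl=-0.818594·-1.000000=0.8186; V=1.000000+-0.818594+0.818594=1.0000
k=5 load: inc=0.818594, refl=0.818594·0.904762=0.7406; V=0.181406+0.818594+0.740633=1.7406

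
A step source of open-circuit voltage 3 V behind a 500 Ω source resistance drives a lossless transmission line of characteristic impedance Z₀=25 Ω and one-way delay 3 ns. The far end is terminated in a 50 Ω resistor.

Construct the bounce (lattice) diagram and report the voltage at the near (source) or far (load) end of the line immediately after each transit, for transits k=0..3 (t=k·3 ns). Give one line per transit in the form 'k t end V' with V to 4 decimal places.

0 0 source 0.1429
1 3 load 0.1905
2 6 source 0.2336
3 9 load 0.2479

Γ_L=0.333333, Γ_S=0.904762; launch V₁=3·25/525=0.142857
k=0 src: V=0.1429
k=1 load: inc=0.142857, refl=0.142857·0.333333=0.0476; V=0.000000+0.142857+0.047619=0.1905
k=2 src: inc=0.047619, refl=0.047619·0.904762=0.0431; V=0.142857+0.047619+0.043084=0.2336
k=3 load: inc=0.043084, refl=0.043084·0.333333=0.0144; V=0.190476+0.043084+0.014361=0.2479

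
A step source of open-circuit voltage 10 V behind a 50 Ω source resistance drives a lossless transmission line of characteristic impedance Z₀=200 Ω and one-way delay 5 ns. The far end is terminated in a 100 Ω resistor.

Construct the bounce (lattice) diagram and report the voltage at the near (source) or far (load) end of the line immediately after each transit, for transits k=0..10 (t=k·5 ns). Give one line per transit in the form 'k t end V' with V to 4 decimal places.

Γ_L=-0.333333, Γ_S=-0.600000; launch V₁=10·200/250=8.000000
k=0 src: V=8.0000
k=1 load: inc=8.000000, refl=8.000000·-0.333333=-2.6667; V=0.000000+8.000000+-2.666667=5.3333
k=2 src: inc=-2.666667, refl=-2.666667·-0.600000=1.6000; V=8.000000+-2.666667+1.600000=6.9333
k=3 load: inc=1.600000, refl=1.600000·-0.333333=-0.5333; V=5.333333+1.600000+-0.533333=6.4000
k=4 src: inc=-0.533333, refl=-0.533333·-0.600000=0.3200; V=6.933333+-0.533333+0.320000=6.7200
k=5 load: inc=0.320000, refl=0.320000·-0.333333=-0.1067; V=6.400000+0.320000+-0.106667=6.6133
k=6 src: inc=-0.106667, refl=-0.106667·-0.600000=0.0640; V=6.720000+-0.106667+0.064000=6.6773
k=7 load: inc=0.064000, refl=0.064000·-0.333333=-0.0213; V=6.613333+0.064000+-0.021333=6.6560
k=8 src: inc=-0.021333, refl=-0.021333·-0.600000=0.0128; V=6.677333+-0.021333+0.012800=6.6688
k=9 load: inc=0.012800, refl=0.012800·-0.333333=-0.0043; V=6.656000+0.012800+-0.004267=6.6645
k=10 src: inc=-0.004267, refl=-0.004267·-0.600000=0.0026; V=6.668800+-0.004267+0.002560=6.6671

0 0 source 8.0000
1 5 load 5.3333
2 10 source 6.9333
3 15 load 6.4000
4 20 source 6.7200
5 25 load 6.6133
6 30 source 6.6773
7 35 load 6.6560
8 40 source 6.6688
9 45 load 6.6645
10 50 source 6.6671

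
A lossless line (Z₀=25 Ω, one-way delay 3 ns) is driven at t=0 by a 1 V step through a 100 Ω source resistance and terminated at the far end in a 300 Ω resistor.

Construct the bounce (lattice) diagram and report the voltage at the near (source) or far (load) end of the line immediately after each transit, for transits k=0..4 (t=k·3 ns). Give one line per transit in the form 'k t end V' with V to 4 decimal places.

Γ_L=0.846154, Γ_S=0.600000; launch V₁=1·25/125=0.200000
k=0 src: V=0.2000
k=1 load: inc=0.200000, refl=0.200000·0.846154=0.1692; V=0.000000+0.200000+0.169231=0.3692
k=2 src: inc=0.169231, refl=0.169231·0.600000=0.1015; V=0.200000+0.169231+0.101538=0.4708
k=3 load: inc=0.101538, refl=0.101538·0.846154=0.0859; V=0.369231+0.101538+0.085917=0.5567
k=4 src: inc=0.085917, refl=0.085917·0.600000=0.0516; V=0.470769+0.085917+0.051550=0.6082

0 0 source 0.2000
1 3 load 0.3692
2 6 source 0.4708
3 9 load 0.5567
4 12 source 0.6082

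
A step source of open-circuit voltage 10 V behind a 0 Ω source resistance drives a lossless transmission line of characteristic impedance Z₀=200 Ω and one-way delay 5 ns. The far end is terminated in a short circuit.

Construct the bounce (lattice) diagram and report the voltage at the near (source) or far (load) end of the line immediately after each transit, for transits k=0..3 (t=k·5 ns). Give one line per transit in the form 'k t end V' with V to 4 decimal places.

Γ_L=-1.000000, Γ_S=-1.000000; launch V₁=10·200/200=10.000000
k=0 src: V=10.0000
k=1 load: inc=10.000000, refl=10.000000·-1.000000=-10.0000; V=0.000000+10.000000+-10.000000=0.0000
k=2 src: inc=-10.000000, refl=-10.000000·-1.000000=10.0000; V=10.000000+-10.000000+10.000000=10.0000
k=3 load: inc=10.000000, refl=10.000000·-1.000000=-10.0000; V=0.000000+10.000000+-10.000000=0.0000

0 0 source 10.0000
1 5 load 0.0000
2 10 source 10.0000
3 15 load 0.0000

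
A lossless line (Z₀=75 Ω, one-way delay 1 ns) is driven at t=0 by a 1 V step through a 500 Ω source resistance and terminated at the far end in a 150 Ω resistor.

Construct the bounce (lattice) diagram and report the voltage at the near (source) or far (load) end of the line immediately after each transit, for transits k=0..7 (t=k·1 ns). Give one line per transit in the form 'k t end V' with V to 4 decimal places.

Γ_L=0.333333, Γ_S=0.739130; launch V₁=1·75/575=0.130435
k=0 src: V=0.1304
k=1 load: inc=0.130435, refl=0.130435·0.333333=0.0435; V=0.000000+0.130435+0.043478=0.1739
k=2 src: inc=0.043478, refl=0.043478·0.739130=0.0321; V=0.130435+0.043478+0.032136=0.2060
k=3 load: inc=0.032136, refl=0.032136·0.333333=0.0107; V=0.173913+0.032136+0.010712=0.2168
k=4 src: inc=0.010712, refl=0.010712·0.739130=0.0079; V=0.206049+0.010712+0.007918=0.2247
k=5 load: inc=0.007918, refl=0.007918·0.333333=0.0026; V=0.216761+0.007918+0.002639=0.2273
k=6 src: inc=0.002639, refl=0.002639·0.739130=0.0020; V=0.224679+0.002639+0.001951=0.2293
k=7 load: inc=0.001951, refl=0.001951·0.333333=0.0007; V=0.227318+0.001951+0.000650=0.2299

0 0 source 0.1304
1 1 load 0.1739
2 2 source 0.2060
3 3 load 0.2168
4 4 source 0.2247
5 5 load 0.2273
6 6 source 0.2293
7 7 load 0.2299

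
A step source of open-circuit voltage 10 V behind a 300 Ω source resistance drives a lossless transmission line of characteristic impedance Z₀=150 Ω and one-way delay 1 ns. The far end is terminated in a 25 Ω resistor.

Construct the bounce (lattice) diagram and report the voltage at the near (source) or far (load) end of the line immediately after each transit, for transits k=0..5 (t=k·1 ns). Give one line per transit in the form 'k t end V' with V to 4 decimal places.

Γ_L=-0.714286, Γ_S=0.333333; launch V₁=10·150/450=3.333333
k=0 src: V=3.3333
k=1 load: inc=3.333333, refl=3.333333·-0.714286=-2.3810; V=0.000000+3.333333+-2.380952=0.9524
k=2 src: inc=-2.380952, refl=-2.380952·0.333333=-0.7937; V=3.333333+-2.380952+-0.793651=0.1587
k=3 load: inc=-0.793651, refl=-0.793651·-0.714286=0.5669; V=0.952381+-0.793651+0.566893=0.7256
k=4 src: inc=0.566893, refl=0.566893·0.333333=0.1890; V=0.158730+0.566893+0.188964=0.9146
k=5 load: inc=0.188964, refl=0.188964·-0.714286=-0.1350; V=0.725624+0.188964+-0.134975=0.7796

0 0 source 3.3333
1 1 load 0.9524
2 2 source 0.1587
3 3 load 0.7256
4 4 source 0.9146
5 5 load 0.7796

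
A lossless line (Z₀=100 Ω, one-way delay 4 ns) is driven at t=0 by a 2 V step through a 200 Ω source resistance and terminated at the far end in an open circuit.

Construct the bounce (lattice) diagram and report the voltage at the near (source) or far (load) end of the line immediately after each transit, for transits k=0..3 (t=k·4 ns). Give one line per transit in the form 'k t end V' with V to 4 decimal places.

0 0 source 0.6667
1 4 load 1.3333
2 8 source 1.5556
3 12 load 1.7778

Γ_L=1.000000, Γ_S=0.333333; launch V₁=2·100/300=0.666667
k=0 src: V=0.6667
k=1 load: inc=0.666667, refl=0.666667·1.000000=0.6667; V=0.000000+0.666667+0.666667=1.3333
k=2 src: inc=0.666667, refl=0.666667·0.333333=0.2222; V=0.666667+0.666667+0.222222=1.5556
k=3 load: inc=0.222222, refl=0.222222·1.000000=0.2222; V=1.333333+0.222222+0.222222=1.7778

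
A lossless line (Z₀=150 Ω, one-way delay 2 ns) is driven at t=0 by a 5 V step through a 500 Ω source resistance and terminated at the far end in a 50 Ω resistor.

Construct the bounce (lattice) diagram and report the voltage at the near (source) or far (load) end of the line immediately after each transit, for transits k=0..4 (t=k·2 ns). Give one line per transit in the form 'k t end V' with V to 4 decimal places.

Γ_L=-0.500000, Γ_S=0.538462; launch V₁=5·150/650=1.153846
k=0 src: V=1.1538
k=1 load: inc=1.153846, refl=1.153846·-0.500000=-0.5769; V=0.000000+1.153846+-0.576923=0.5769
k=2 src: inc=-0.576923, refl=-0.576923·0.538462=-0.3107; V=1.153846+-0.576923+-0.310651=0.2663
k=3 load: inc=-0.310651, refl=-0.310651·-0.500000=0.1553; V=0.576923+-0.310651+0.155325=0.4216
k=4 src: inc=0.155325, refl=0.155325·0.538462=0.0836; V=0.266272+0.155325+0.083637=0.5052

0 0 source 1.1538
1 2 load 0.5769
2 4 source 0.2663
3 6 load 0.4216
4 8 source 0.5052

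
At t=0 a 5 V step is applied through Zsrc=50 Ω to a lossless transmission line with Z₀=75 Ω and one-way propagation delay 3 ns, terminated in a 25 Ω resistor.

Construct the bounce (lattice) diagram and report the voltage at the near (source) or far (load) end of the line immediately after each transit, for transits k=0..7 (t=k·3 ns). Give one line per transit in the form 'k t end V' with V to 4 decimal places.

Γ_L=-0.500000, Γ_S=-0.200000; launch V₁=5·75/125=3.000000
k=0 src: V=3.0000
k=1 load: inc=3.000000, refl=3.000000·-0.500000=-1.5000; V=0.000000+3.000000+-1.500000=1.5000
k=2 src: inc=-1.500000, refl=-1.500000·-0.200000=0.3000; V=3.000000+-1.500000+0.300000=1.8000
k=3 load: inc=0.300000, refl=0.300000·-0.500000=-0.1500; V=1.500000+0.300000+-0.150000=1.6500
k=4 src: inc=-0.150000, refl=-0.150000·-0.200000=0.0300; V=1.800000+-0.150000+0.030000=1.6800
k=5 load: inc=0.030000, refl=0.030000·-0.500000=-0.0150; V=1.650000+0.030000+-0.015000=1.6650
k=6 src: inc=-0.015000, refl=-0.015000·-0.200000=0.0030; V=1.680000+-0.015000+0.003000=1.6680
k=7 load: inc=0.003000, refl=0.003000·-0.500000=-0.0015; V=1.665000+0.003000+-0.001500=1.6665

0 0 source 3.0000
1 3 load 1.5000
2 6 source 1.8000
3 9 load 1.6500
4 12 source 1.6800
5 15 load 1.6650
6 18 source 1.6680
7 21 load 1.6665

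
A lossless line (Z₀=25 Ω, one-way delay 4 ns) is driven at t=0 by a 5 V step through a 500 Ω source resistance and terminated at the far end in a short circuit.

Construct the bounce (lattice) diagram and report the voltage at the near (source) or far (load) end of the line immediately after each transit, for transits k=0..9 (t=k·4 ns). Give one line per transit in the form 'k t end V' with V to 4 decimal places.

Γ_L=-1.000000, Γ_S=0.904762; launch V₁=5·25/525=0.238095
k=0 src: V=0.2381
k=1 load: inc=0.238095, refl=0.238095·-1.000000=-0.2381; V=0.000000+0.238095+-0.238095=0.0000
k=2 src: inc=-0.238095, refl=-0.238095·0.904762=-0.2154; V=0.238095+-0.238095+-0.215420=-0.2154
k=3 load: inc=-0.215420, refl=-0.215420·-1.000000=0.2154; V=0.000000+-0.215420+0.215420=0.0000
k=4 src: inc=0.215420, refl=0.215420·0.904762=0.1949; V=-0.215420+0.215420+0.194903=0.1949
k=5 load: inc=0.194903, refl=0.194903·-1.000000=-0.1949; V=0.000000+0.194903+-0.194903=0.0000
k=6 src: inc=-0.194903, refl=-0.194903·0.904762=-0.1763; V=0.194903+-0.194903+-0.176341=-0.1763
k=7 load: inc=-0.176341, refl=-0.176341·-1.000000=0.1763; V=0.000000+-0.176341+0.176341=0.0000
k=8 src: inc=0.176341, refl=0.176341·0.904762=0.1595; V=-0.176341+0.176341+0.159547=0.1595
k=9 load: inc=0.159547, refl=0.159547·-1.000000=-0.1595; V=0.000000+0.159547+-0.159547=0.0000

0 0 source 0.2381
1 4 load 0.0000
2 8 source -0.2154
3 12 load 0.0000
4 16 source 0.1949
5 20 load 0.0000
6 24 source -0.1763
7 28 load 0.0000
8 32 source 0.1595
9 36 load 0.0000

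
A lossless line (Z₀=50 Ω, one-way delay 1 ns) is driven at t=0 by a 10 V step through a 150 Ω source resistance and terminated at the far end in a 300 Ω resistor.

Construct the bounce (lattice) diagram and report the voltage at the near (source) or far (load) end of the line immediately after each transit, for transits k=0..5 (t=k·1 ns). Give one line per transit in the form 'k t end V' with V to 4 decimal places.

0 0 source 2.5000
1 1 load 4.2857
2 2 source 5.1786
3 3 load 5.8163
4 4 source 6.1352
5 5 load 6.3630

Γ_L=0.714286, Γ_S=0.500000; launch V₁=10·50/200=2.500000
k=0 src: V=2.5000
k=1 load: inc=2.500000, refl=2.500000·0.714286=1.7857; V=0.000000+2.500000+1.785714=4.2857
k=2 src: inc=1.785714, refl=1.785714·0.500000=0.8929; V=2.500000+1.785714+0.892857=5.1786
k=3 load: inc=0.892857, refl=0.892857·0.714286=0.6378; V=4.285714+0.892857+0.637755=5.8163
k=4 src: inc=0.637755, refl=0.637755·0.500000=0.3189; V=5.178571+0.637755+0.318878=6.1352
k=5 load: inc=0.318878, refl=0.318878·0.714286=0.2278; V=5.816327+0.318878+0.227770=6.3630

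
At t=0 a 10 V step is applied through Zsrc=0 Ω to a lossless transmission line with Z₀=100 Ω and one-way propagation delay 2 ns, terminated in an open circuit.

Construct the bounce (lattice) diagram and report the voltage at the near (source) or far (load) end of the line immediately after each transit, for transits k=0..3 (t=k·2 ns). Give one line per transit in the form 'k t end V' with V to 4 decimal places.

0 0 source 10.0000
1 2 load 20.0000
2 4 source 10.0000
3 6 load 0.0000

Γ_L=1.000000, Γ_S=-1.000000; launch V₁=10·100/100=10.000000
k=0 src: V=10.0000
k=1 load: inc=10.000000, refl=10.000000·1.000000=10.0000; V=0.000000+10.000000+10.000000=20.0000
k=2 src: inc=10.000000, refl=10.000000·-1.000000=-10.0000; V=10.000000+10.000000+-10.000000=10.0000
k=3 load: inc=-10.000000, refl=-10.000000·1.000000=-10.0000; V=20.000000+-10.000000+-10.000000=0.0000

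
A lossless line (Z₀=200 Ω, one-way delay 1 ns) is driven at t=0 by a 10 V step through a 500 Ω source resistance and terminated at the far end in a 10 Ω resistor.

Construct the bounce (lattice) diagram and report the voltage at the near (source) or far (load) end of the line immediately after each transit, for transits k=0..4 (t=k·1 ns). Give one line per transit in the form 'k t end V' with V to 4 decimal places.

Γ_L=-0.904762, Γ_S=0.428571; launch V₁=10·200/700=2.857143
k=0 src: V=2.8571
k=1 load: inc=2.857143, refl=2.857143·-0.904762=-2.5850; V=0.000000+2.857143+-2.585034=0.2721
k=2 src: inc=-2.585034, refl=-2.585034·0.428571=-1.1079; V=2.857143+-2.585034+-1.107872=-0.8358
k=3 load: inc=-1.107872, refl=-1.107872·-0.904762=1.0024; V=0.272109+-1.107872+1.002360=0.1666
k=4 src: inc=1.002360, refl=1.002360·0.428571=0.4296; V=-0.835763+1.002360+0.429583=0.5962

0 0 source 2.8571
1 1 load 0.2721
2 2 source -0.8358
3 3 load 0.1666
4 4 source 0.5962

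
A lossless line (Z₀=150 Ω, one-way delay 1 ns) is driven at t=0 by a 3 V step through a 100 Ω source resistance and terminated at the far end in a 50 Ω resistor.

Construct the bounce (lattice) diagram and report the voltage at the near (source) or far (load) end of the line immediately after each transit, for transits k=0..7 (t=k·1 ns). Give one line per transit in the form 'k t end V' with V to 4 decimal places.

0 0 source 1.8000
1 1 load 0.9000
2 2 source 1.0800
3 3 load 0.9900
4 4 source 1.0080
5 5 load 0.9990
6 6 source 1.0008
7 7 load 0.9999

Γ_L=-0.500000, Γ_S=-0.200000; launch V₁=3·150/250=1.800000
k=0 src: V=1.8000
k=1 load: inc=1.800000, refl=1.800000·-0.500000=-0.9000; V=0.000000+1.800000+-0.900000=0.9000
k=2 src: inc=-0.900000, refl=-0.900000·-0.200000=0.1800; V=1.800000+-0.900000+0.180000=1.0800
k=3 load: inc=0.180000, refl=0.180000·-0.500000=-0.0900; V=0.900000+0.180000+-0.090000=0.9900
k=4 src: inc=-0.090000, refl=-0.090000·-0.200000=0.0180; V=1.080000+-0.090000+0.018000=1.0080
k=5 load: inc=0.018000, refl=0.018000·-0.500000=-0.0090; V=0.990000+0.018000+-0.009000=0.9990
k=6 src: inc=-0.009000, refl=-0.009000·-0.200000=0.0018; V=1.008000+-0.009000+0.001800=1.0008
k=7 load: inc=0.001800, refl=0.001800·-0.500000=-0.0009; V=0.999000+0.001800+-0.000900=0.9999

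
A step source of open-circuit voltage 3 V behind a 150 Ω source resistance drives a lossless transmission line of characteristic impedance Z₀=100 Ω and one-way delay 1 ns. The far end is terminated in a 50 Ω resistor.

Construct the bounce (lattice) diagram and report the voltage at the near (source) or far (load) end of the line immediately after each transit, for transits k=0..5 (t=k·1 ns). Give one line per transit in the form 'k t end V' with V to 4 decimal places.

0 0 source 1.2000
1 1 load 0.8000
2 2 source 0.7200
3 3 load 0.7467
4 4 source 0.7520
5 5 load 0.7502

Γ_L=-0.333333, Γ_S=0.200000; launch V₁=3·100/250=1.200000
k=0 src: V=1.2000
k=1 load: inc=1.200000, refl=1.200000·-0.333333=-0.4000; V=0.000000+1.200000+-0.400000=0.8000
k=2 src: inc=-0.400000, refl=-0.400000·0.200000=-0.0800; V=1.200000+-0.400000+-0.080000=0.7200
k=3 load: inc=-0.080000, refl=-0.080000·-0.333333=0.0267; V=0.800000+-0.080000+0.026667=0.7467
k=4 src: inc=0.026667, refl=0.026667·0.200000=0.0053; V=0.720000+0.026667+0.005333=0.7520
k=5 load: inc=0.005333, refl=0.005333·-0.333333=-0.0018; V=0.746667+0.005333+-0.001778=0.7502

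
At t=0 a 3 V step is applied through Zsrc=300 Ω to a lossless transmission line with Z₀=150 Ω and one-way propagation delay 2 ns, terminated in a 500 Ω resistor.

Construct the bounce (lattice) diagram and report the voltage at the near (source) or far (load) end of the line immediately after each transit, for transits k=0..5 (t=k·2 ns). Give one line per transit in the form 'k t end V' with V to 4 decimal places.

0 0 source 1.0000
1 2 load 1.5385
2 4 source 1.7179
3 6 load 1.8146
4 8 source 1.8468
5 10 load 1.8642

Γ_L=0.538462, Γ_S=0.333333; launch V₁=3·150/450=1.000000
k=0 src: V=1.0000
k=1 load: inc=1.000000, refl=1.000000·0.538462=0.5385; V=0.000000+1.000000+0.538462=1.5385
k=2 src: inc=0.538462, refl=0.538462·0.333333=0.1795; V=1.000000+0.538462+0.179487=1.7179
k=3 load: inc=0.179487, refl=0.179487·0.538462=0.0966; V=1.538462+0.179487+0.096647=1.8146
k=4 src: inc=0.096647, refl=0.096647·0.333333=0.0322; V=1.717949+0.096647+0.032216=1.8468
k=5 load: inc=0.032216, refl=0.032216·0.538462=0.0173; V=1.814596+0.032216+0.017347=1.8642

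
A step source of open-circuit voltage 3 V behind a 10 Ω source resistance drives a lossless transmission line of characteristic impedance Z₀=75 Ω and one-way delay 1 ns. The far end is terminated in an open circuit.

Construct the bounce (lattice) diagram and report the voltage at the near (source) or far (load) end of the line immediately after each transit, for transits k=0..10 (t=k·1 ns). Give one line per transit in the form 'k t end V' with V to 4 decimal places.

0 0 source 2.6471
1 1 load 5.2941
2 2 source 3.2699
3 3 load 1.2457
4 4 source 2.7936
5 5 load 4.3415
6 6 source 3.1578
7 7 load 1.9741
8 8 source 2.8793
9 9 load 3.7845
10 10 source 3.0923

Γ_L=1.000000, Γ_S=-0.764706; launch V₁=3·75/85=2.647059
k=0 src: V=2.6471
k=1 load: inc=2.647059, refl=2.647059·1.000000=2.6471; V=0.000000+2.647059+2.647059=5.2941
k=2 src: inc=2.647059, refl=2.647059·-0.764706=-2.0242; V=2.647059+2.647059+-2.024221=3.2699
k=3 load: inc=-2.024221, refl=-2.024221·1.000000=-2.0242; V=5.294118+-2.024221+-2.024221=1.2457
k=4 src: inc=-2.024221, refl=-2.024221·-0.764706=1.5479; V=3.269896+-2.024221+1.547934=2.7936
k=5 load: inc=1.547934, refl=1.547934·1.000000=1.5479; V=1.245675+1.547934+1.547934=4.3415
k=6 src: inc=1.547934, refl=1.547934·-0.764706=-1.1837; V=2.793609+1.547934+-1.183714=3.1578
k=7 load: inc=-1.183714, refl=-1.183714·1.000000=-1.1837; V=4.341543+-1.183714+-1.183714=1.9741
k=8 src: inc=-1.183714, refl=-1.183714·-0.764706=0.9052; V=3.157829+-1.183714+0.905193=2.8793
k=9 load: inc=0.905193, refl=0.905193·1.000000=0.9052; V=1.974114+0.905193+0.905193=3.7845
k=10 src: inc=0.905193, refl=0.905193·-0.764706=-0.6922; V=2.879308+0.905193+-0.692207=3.0923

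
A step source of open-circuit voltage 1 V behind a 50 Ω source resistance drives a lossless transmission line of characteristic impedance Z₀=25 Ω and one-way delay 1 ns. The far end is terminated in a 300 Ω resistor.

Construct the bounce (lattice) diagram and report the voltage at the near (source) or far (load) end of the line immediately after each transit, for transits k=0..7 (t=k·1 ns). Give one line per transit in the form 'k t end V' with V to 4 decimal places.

0 0 source 0.3333
1 1 load 0.6154
2 2 source 0.7094
3 3 load 0.7890
4 4 source 0.8155
5 5 load 0.8379
6 6 source 0.8454
7 7 load 0.8517

Γ_L=0.846154, Γ_S=0.333333; launch V₁=1·25/75=0.333333
k=0 src: V=0.3333
k=1 load: inc=0.333333, refl=0.333333·0.846154=0.2821; V=0.000000+0.333333+0.282051=0.6154
k=2 src: inc=0.282051, refl=0.282051·0.333333=0.0940; V=0.333333+0.282051+0.094017=0.7094
k=3 load: inc=0.094017, refl=0.094017·0.846154=0.0796; V=0.615385+0.094017+0.079553=0.7890
k=4 src: inc=0.079553, refl=0.079553·0.333333=0.0265; V=0.709402+0.079553+0.026518=0.8155
k=5 load: inc=0.026518, refl=0.026518·0.846154=0.0224; V=0.788955+0.026518+0.022438=0.8379
k=6 src: inc=0.022438, refl=0.022438·0.333333=0.0075; V=0.815472+0.022438+0.007479=0.8454
k=7 load: inc=0.007479, refl=0.007479·0.846154=0.0063; V=0.837910+0.007479+0.006329=0.8517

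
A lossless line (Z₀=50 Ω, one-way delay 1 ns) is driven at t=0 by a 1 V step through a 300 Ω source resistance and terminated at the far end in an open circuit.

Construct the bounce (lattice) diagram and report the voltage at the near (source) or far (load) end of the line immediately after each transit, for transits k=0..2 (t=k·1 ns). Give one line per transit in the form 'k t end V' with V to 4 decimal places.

Γ_L=1.000000, Γ_S=0.714286; launch V₁=1·50/350=0.142857
k=0 src: V=0.1429
k=1 load: inc=0.142857, refl=0.142857·1.000000=0.1429; V=0.000000+0.142857+0.142857=0.2857
k=2 src: inc=0.142857, refl=0.142857·0.714286=0.1020; V=0.142857+0.142857+0.102041=0.3878

0 0 source 0.1429
1 1 load 0.2857
2 2 source 0.3878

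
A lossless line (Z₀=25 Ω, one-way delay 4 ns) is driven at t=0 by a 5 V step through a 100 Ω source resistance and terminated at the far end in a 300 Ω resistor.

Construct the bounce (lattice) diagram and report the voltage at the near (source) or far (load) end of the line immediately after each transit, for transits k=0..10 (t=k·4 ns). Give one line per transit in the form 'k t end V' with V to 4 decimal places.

0 0 source 1.0000
1 4 load 1.8462
2 8 source 2.3538
3 12 load 2.7834
4 16 source 3.0412
5 20 load 3.2593
6 24 source 3.3901
7 28 load 3.5009
8 32 source 3.5673
9 36 load 3.6235
10 40 source 3.6572

Γ_L=0.846154, Γ_S=0.600000; launch V₁=5·25/125=1.000000
k=0 src: V=1.0000
k=1 load: inc=1.000000, refl=1.000000·0.846154=0.8462; V=0.000000+1.000000+0.846154=1.8462
k=2 src: inc=0.846154, refl=0.846154·0.600000=0.5077; V=1.000000+0.846154+0.507692=2.3538
k=3 load: inc=0.507692, refl=0.507692·0.846154=0.4296; V=1.846154+0.507692+0.429586=2.7834
k=4 src: inc=0.429586, refl=0.429586·0.600000=0.2578; V=2.353846+0.429586+0.257751=3.0412
k=5 load: inc=0.257751, refl=0.257751·0.846154=0.2181; V=2.783432+0.257751+0.218097=3.2593
k=6 src: inc=0.218097, refl=0.218097·0.600000=0.1309; V=3.041183+0.218097+0.130858=3.3901
k=7 load: inc=0.130858, refl=0.130858·0.846154=0.1107; V=3.259281+0.130858+0.110726=3.5009
k=8 src: inc=0.110726, refl=0.110726·0.600000=0.0664; V=3.390139+0.110726+0.066436=3.5673
k=9 load: inc=0.066436, refl=0.066436·0.846154=0.0562; V=3.500866+0.066436+0.056215=3.6235
k=10 src: inc=0.056215, refl=0.056215·0.600000=0.0337; V=3.567301+0.056215+0.033729=3.6572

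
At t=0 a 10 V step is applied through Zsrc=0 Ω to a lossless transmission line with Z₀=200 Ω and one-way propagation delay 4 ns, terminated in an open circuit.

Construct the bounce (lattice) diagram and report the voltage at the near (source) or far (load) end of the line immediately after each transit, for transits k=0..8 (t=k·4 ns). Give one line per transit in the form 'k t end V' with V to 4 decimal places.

0 0 source 10.0000
1 4 load 20.0000
2 8 source 10.0000
3 12 load 0.0000
4 16 source 10.0000
5 20 load 20.0000
6 24 source 10.0000
7 28 load 0.0000
8 32 source 10.0000

Γ_L=1.000000, Γ_S=-1.000000; launch V₁=10·200/200=10.000000
k=0 src: V=10.0000
k=1 load: inc=10.000000, refl=10.000000·1.000000=10.0000; V=0.000000+10.000000+10.000000=20.0000
k=2 src: inc=10.000000, refl=10.000000·-1.000000=-10.0000; V=10.000000+10.000000+-10.000000=10.0000
k=3 load: inc=-10.000000, refl=-10.000000·1.000000=-10.0000; V=20.000000+-10.000000+-10.000000=0.0000
k=4 src: inc=-10.000000, refl=-10.000000·-1.000000=10.0000; V=10.000000+-10.000000+10.000000=10.0000
k=5 load: inc=10.000000, refl=10.000000·1.000000=10.0000; V=0.000000+10.000000+10.000000=20.0000
k=6 src: inc=10.000000, refl=10.000000·-1.000000=-10.0000; V=10.000000+10.000000+-10.000000=10.0000
k=7 load: inc=-10.000000, refl=-10.000000·1.000000=-10.0000; V=20.000000+-10.000000+-10.000000=0.0000
k=8 src: inc=-10.000000, refl=-10.000000·-1.000000=10.0000; V=10.000000+-10.000000+10.000000=10.0000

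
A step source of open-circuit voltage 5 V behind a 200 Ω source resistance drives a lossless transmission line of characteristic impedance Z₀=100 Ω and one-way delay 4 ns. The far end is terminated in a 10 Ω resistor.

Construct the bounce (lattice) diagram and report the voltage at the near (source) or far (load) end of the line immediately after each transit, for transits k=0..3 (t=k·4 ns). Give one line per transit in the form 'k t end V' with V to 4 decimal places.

0 0 source 1.6667
1 4 load 0.3030
2 8 source -0.1515
3 12 load 0.2204

Γ_L=-0.818182, Γ_S=0.333333; launch V₁=5·100/300=1.666667
k=0 src: V=1.6667
k=1 load: inc=1.666667, refl=1.666667·-0.818182=-1.3636; V=0.000000+1.666667+-1.363636=0.3030
k=2 src: inc=-1.363636, refl=-1.363636·0.333333=-0.4545; V=1.666667+-1.363636+-0.454545=-0.1515
k=3 load: inc=-0.454545, refl=-0.454545·-0.818182=0.3719; V=0.303030+-0.454545+0.371901=0.2204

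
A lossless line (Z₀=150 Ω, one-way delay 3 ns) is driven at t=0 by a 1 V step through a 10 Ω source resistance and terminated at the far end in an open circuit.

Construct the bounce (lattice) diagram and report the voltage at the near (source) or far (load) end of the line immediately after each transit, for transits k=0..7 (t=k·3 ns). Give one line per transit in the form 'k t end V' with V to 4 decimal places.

Γ_L=1.000000, Γ_S=-0.875000; launch V₁=1·150/160=0.937500
k=0 src: V=0.9375
k=1 load: inc=0.937500, refl=0.937500·1.000000=0.9375; V=0.000000+0.937500+0.937500=1.8750
k=2 src: inc=0.937500, refl=0.937500·-0.875000=-0.8203; V=0.937500+0.937500+-0.820312=1.0547
k=3 load: inc=-0.820312, refl=-0.820312·1.000000=-0.8203; V=1.875000+-0.820312+-0.820312=0.2344
k=4 src: inc=-0.820312, refl=-0.820312·-0.875000=0.7178; V=1.054688+-0.820312+0.717773=0.9521
k=5 load: inc=0.717773, refl=0.717773·1.000000=0.7178; V=0.234375+0.717773+0.717773=1.6699
k=6 src: inc=0.717773, refl=0.717773·-0.875000=-0.6281; V=0.952148+0.717773+-0.628052=1.0419
k=7 load: inc=-0.628052, refl=-0.628052·1.000000=-0.6281; V=1.669922+-0.628052+-0.628052=0.4138

0 0 source 0.9375
1 3 load 1.8750
2 6 source 1.0547
3 9 load 0.2344
4 12 source 0.9521
5 15 load 1.6699
6 18 source 1.0419
7 21 load 0.4138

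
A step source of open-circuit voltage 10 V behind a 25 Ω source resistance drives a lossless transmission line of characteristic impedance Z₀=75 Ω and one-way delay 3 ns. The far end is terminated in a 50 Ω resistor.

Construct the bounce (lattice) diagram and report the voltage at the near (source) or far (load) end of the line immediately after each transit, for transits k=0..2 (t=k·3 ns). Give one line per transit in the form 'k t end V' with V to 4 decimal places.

0 0 source 7.5000
1 3 load 6.0000
2 6 source 6.7500

Γ_L=-0.200000, Γ_S=-0.500000; launch V₁=10·75/100=7.500000
k=0 src: V=7.5000
k=1 load: inc=7.500000, refl=7.500000·-0.200000=-1.5000; V=0.000000+7.500000+-1.500000=6.0000
k=2 src: inc=-1.500000, refl=-1.500000·-0.500000=0.7500; V=7.500000+-1.500000+0.750000=6.7500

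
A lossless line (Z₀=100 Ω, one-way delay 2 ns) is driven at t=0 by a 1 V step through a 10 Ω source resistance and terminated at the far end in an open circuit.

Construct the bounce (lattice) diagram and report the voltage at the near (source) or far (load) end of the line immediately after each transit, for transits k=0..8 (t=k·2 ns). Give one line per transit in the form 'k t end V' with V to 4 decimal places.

Γ_L=1.000000, Γ_S=-0.818182; launch V₁=1·100/110=0.909091
k=0 src: V=0.9091
k=1 load: inc=0.909091, refl=0.909091·1.000000=0.9091; V=0.000000+0.909091+0.909091=1.8182
k=2 src: inc=0.909091, refl=0.909091·-0.818182=-0.7438; V=0.909091+0.909091+-0.743802=1.0744
k=3 load: inc=-0.743802, refl=-0.743802·1.000000=-0.7438; V=1.818182+-0.743802+-0.743802=0.3306
k=4 src: inc=-0.743802, refl=-0.743802·-0.818182=0.6086; V=1.074380+-0.743802+0.608565=0.9391
k=5 load: inc=0.608565, refl=0.608565·1.000000=0.6086; V=0.330579+0.608565+0.608565=1.5477
k=6 src: inc=0.608565, refl=0.608565·-0.818182=-0.4979; V=0.939144+0.608565+-0.497917=1.0498
k=7 load: inc=-0.497917, refl=-0.497917·1.000000=-0.4979; V=1.547708+-0.497917+-0.497917=0.5519
k=8 src: inc=-0.497917, refl=-0.497917·-0.818182=0.4074; V=1.049792+-0.497917+0.407386=0.9593

0 0 source 0.9091
1 2 load 1.8182
2 4 source 1.0744
3 6 load 0.3306
4 8 source 0.9391
5 10 load 1.5477
6 12 source 1.0498
7 14 load 0.5519
8 16 source 0.9593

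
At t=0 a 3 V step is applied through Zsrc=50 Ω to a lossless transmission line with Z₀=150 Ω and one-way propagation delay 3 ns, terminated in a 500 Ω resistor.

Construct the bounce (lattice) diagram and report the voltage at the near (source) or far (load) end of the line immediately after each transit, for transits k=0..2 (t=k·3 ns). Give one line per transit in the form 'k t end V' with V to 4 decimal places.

0 0 source 2.2500
1 3 load 3.4615
2 6 source 2.8558

Γ_L=0.538462, Γ_S=-0.500000; launch V₁=3·150/200=2.250000
k=0 src: V=2.2500
k=1 load: inc=2.250000, refl=2.250000·0.538462=1.2115; V=0.000000+2.250000+1.211538=3.4615
k=2 src: inc=1.211538, refl=1.211538·-0.500000=-0.6058; V=2.250000+1.211538+-0.605769=2.8558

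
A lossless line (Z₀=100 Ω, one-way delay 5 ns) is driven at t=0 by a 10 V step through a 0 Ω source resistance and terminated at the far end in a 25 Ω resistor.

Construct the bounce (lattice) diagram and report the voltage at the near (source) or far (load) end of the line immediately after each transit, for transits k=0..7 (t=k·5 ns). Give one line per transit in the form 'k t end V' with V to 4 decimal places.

0 0 source 10.0000
1 5 load 4.0000
2 10 source 10.0000
3 15 load 6.4000
4 20 source 10.0000
5 25 load 7.8400
6 30 source 10.0000
7 35 load 8.7040

Γ_L=-0.600000, Γ_S=-1.000000; launch V₁=10·100/100=10.000000
k=0 src: V=10.0000
k=1 load: inc=10.000000, refl=10.000000·-0.600000=-6.0000; V=0.000000+10.000000+-6.000000=4.0000
k=2 src: inc=-6.000000, refl=-6.000000·-1.000000=6.0000; V=10.000000+-6.000000+6.000000=10.0000
k=3 load: inc=6.000000, refl=6.000000·-0.600000=-3.6000; V=4.000000+6.000000+-3.600000=6.4000
k=4 src: inc=-3.600000, refl=-3.600000·-1.000000=3.6000; V=10.000000+-3.600000+3.600000=10.0000
k=5 load: inc=3.600000, refl=3.600000·-0.600000=-2.1600; V=6.400000+3.600000+-2.160000=7.8400
k=6 src: inc=-2.160000, refl=-2.160000·-1.000000=2.1600; V=10.000000+-2.160000+2.160000=10.0000
k=7 load: inc=2.160000, refl=2.160000·-0.600000=-1.2960; V=7.840000+2.160000+-1.296000=8.7040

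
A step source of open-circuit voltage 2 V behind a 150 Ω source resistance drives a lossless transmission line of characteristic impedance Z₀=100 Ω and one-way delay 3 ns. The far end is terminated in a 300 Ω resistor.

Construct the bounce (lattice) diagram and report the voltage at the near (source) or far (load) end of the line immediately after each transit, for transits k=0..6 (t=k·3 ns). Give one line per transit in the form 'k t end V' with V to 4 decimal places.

0 0 source 0.8000
1 3 load 1.2000
2 6 source 1.2800
3 9 load 1.3200
4 12 source 1.3280
5 15 load 1.3320
6 18 source 1.3328

Γ_L=0.500000, Γ_S=0.200000; launch V₁=2·100/250=0.800000
k=0 src: V=0.8000
k=1 load: inc=0.800000, refl=0.800000·0.500000=0.4000; V=0.000000+0.800000+0.400000=1.2000
k=2 src: inc=0.400000, refl=0.400000·0.200000=0.0800; V=0.800000+0.400000+0.080000=1.2800
k=3 load: inc=0.080000, refl=0.080000·0.500000=0.0400; V=1.200000+0.080000+0.040000=1.3200
k=4 src: inc=0.040000, refl=0.040000·0.200000=0.0080; V=1.280000+0.040000+0.008000=1.3280
k=5 load: inc=0.008000, refl=0.008000·0.500000=0.0040; V=1.320000+0.008000+0.004000=1.3320
k=6 src: inc=0.004000, refl=0.004000·0.200000=0.0008; V=1.328000+0.004000+0.000800=1.3328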